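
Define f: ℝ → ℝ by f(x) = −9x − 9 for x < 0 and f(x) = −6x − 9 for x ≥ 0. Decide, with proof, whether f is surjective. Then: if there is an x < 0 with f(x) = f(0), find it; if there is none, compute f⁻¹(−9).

0

Both pieces are strictly decreasing (slopes −9 and −6), so each is injective on its own interval.
The left piece maps (−∞, 0) onto (−9, ∞); the right piece maps [0, ∞) onto (−∞, −9].
These images together cover ℝ, so f is surjective.
Because the two images are disjoint, no x < 0 has f(x) = f(0), so we compute f⁻¹(−9): −9 lies in (−∞, −9], so solve −6x − 9 = −9: x = (−9 + 9)/(−6) = 0.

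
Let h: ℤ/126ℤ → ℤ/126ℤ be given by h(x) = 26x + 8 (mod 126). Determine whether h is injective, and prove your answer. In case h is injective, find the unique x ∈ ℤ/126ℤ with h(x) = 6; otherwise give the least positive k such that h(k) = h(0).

We have gcd(26, 126) = 2 > 1. Taking x_1 = 0 and x_2 = 63: h(0) = 8 and h(63) = 26·63 + 8 = 1646 ≡ 8 (mod 126).
So h(0) = h(63) while 0 ≠ 63, thus h is not injective.
Since h is not injective, we find the least positive k with h(k) = h(0): this means 26k ≡ 0 (mod 126), i.e. 126 ∣ 26k. Since gcd(26, 126) = 2, dividing through by 2 this holds exactly when 63 ∣ 13k, and as gcd(13, 63) = 1, exactly when 63 ∣ k.
The smallest positive such k is 63.

63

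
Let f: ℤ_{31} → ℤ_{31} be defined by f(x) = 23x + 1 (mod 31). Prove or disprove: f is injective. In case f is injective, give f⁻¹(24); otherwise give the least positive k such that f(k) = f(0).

1

Suppose f(x_1) = f(x_2) in ℤ_{31}. Then 23x_1 + 1 ≡ 23x_2 + 1 (mod 31), thus 23(x_1 − x_2) ≡ 0 (mod 31).
Since gcd(23, 31) = 1, 23 is invertible modulo 31, so x_1 − x_2 ≡ 0 (mod 31), i.e. x_1 = x_2.
So f is injective.
We now compute 23⁻¹ mod 31 explicitly. Euclid's algorithm: 31 = 1·23 + 8, 23 = 2·8 + 7, 8 = 1·7 + 1; back-substituting gives 1 = 27·23 − 20·31, so 23⁻¹ ≡ 27 (mod 31).
Since f is injective, we find f⁻¹(24): we need 23x ≡ 24 − 1 ≡ 23 (mod 31). Using 23⁻¹ = 27: x ≡ 27·23 = 621 = 20·31 + 1, so x = 1.
Check: f(1) = 23·1 + 1 = 24 ≡ 24 (mod 31).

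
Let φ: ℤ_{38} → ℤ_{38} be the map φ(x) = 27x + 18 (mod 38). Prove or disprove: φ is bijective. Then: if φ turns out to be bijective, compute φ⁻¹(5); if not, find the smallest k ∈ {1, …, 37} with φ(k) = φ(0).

15

Suppose φ(u) = φ(v) in ℤ_{38}. Then 27u + 18 ≡ 27v + 18 (mod 38), so 27(u − v) ≡ 0 (mod 38).
Since gcd(27, 38) = 1, 27 is invertible modulo 38, so u − v ≡ 0 (mod 38), i.e. u = v.
We now compute 27⁻¹ mod 38 explicitly. Euclid's algorithm: 38 = 1·27 + 11, 27 = 2·11 + 5, 11 = 2·5 + 1; back-substituting gives 1 = 31·27 − 22·38, so 27⁻¹ ≡ 31 (mod 38).
Then y ↦ 31(y − 18) is a two-sided inverse to φ, so every y ∈ ℤ_{38} has a preimage.
Therefore φ is bijective.
Since φ is bijective, we compute φ⁻¹(5): solve 27x + 18 ≡ 5 (mod 38), i.e. 27x ≡ 25 (mod 38).
Multiplying by 27⁻¹ = 31 gives x ≡ 31·25 = 775 = 20·38 + 15 ≡ 15 (mod 38).
Check: φ(15) = 27·15 + 18 = 423 = 11·38 + 5 ≡ 5 (mod 38).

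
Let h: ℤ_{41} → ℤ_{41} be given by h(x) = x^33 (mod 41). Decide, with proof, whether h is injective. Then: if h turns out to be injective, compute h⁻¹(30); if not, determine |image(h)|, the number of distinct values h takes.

13

Since 41 is prime, the nonzero elements of ℤ_{41} form a cyclic group of order 40.
As gcd(33, 40) = 1, raising to the 33rd power is a bijection on this group: if s^33 ≡ t^33 then (st^{−1})^33 = 1, and the only element of order dividing gcd(33, 40) = 1 is 1, so s = t.
With h(0) = 0 this makes h injective on all of ℤ_{41}, hence bijective (finite equal-size domain and codomain). In particular h is injective.
Since h is injective, we find the preimage of 30. The inverse of x ↦ x^33 on (ℤ_{41})^× is x ↦ x^17, because 33·17 = 561 = 14·40 + 1 ≡ 1 (mod 40) and x^{40} = 1 for x ≠ 0 (Fermat). So h⁻¹(30) = 30^17 mod 41.
Repeated squaring mod 41: 30^1 ≡ 30, 30^2 ≡ 30² = 900 ≡ 39, 30^4 ≡ 39² = 1521 ≡ 4, 30^8 ≡ 4² = 16, 30^16 ≡ 16² = 256 ≡ 10. Since 17 = 16 + 1, 30^17 ≡ 10·30: 10·30 = 300 ≡ 13. So 30^17 ≡ 13 (mod 41).
Hence h⁻¹(30) = 13.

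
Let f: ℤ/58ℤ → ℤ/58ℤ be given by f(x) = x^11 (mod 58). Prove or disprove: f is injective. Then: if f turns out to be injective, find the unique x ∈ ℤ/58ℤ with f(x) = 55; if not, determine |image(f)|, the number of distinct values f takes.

Computing x^11 mod 58 for each x (by repeated squaring, reducing mod 58 at every step), the values f(0), f(1), …, f(57) are: 0, 1, 18, 15, 34, 13, 38, 23, 32, 51, 2, 39, 46, 33, 8, 21, 54, 41, 48, 27, 36, 55, 6, 49, 16, 53, 14, 11, 28, 29, 30, 47, 44, 5, 42, 9, 52, 3, 22, 31, 10, 17, 4, 37, 50, 25, 12, 19, 56, 7, 26, 35, 20, 45, 24, 43, 40, 57.
Every element of ℤ/58ℤ appears exactly once in this list, so f is a bijection, and in particular injective.
Since f is injective, we read off the preimage of 55 from the same table: f(21) = 55, so f⁻¹(55) = 21.

21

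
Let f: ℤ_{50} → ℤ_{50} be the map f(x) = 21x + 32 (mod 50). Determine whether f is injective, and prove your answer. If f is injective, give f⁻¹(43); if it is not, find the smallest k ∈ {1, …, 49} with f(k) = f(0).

Suppose f(a) = f(b) in ℤ_{50}. Then 21a + 32 ≡ 21b + 32 (mod 50), so 21(a − b) ≡ 0 (mod 50).
Since gcd(21, 50) = 1, 21 is invertible modulo 50, so a − b ≡ 0 (mod 50), i.e. a = b.
Thus f is injective.
We now compute 21⁻¹ mod 50 explicitly. Euclid's algorithm: 50 = 2·21 + 8, 21 = 2·8 + 5, 8 = 1·5 + 3, 5 = 1·3 + 2, 3 = 1·2 + 1; back-substituting gives 1 = 31·21 − 13·50, so 21⁻¹ ≡ 31 (mod 50).
Since f is injective, we find f⁻¹(43): we need 21x ≡ 43 − 32 ≡ 11 (mod 50). Using 21⁻¹ = 31: x ≡ 31·11 = 341 = 6·50 + 41, so x = 41.
Check: f(41) = 21·41 + 32 = 893 = 17·50 + 43 ≡ 43 (mod 50).

41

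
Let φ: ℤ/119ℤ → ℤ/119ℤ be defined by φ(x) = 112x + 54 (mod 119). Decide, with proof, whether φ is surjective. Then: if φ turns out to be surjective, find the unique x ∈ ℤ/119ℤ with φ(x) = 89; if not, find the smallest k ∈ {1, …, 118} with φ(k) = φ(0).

17

Recall: surjectivity means every element of the codomain has a preimage under φ.
Since gcd(112, 119) = 7, we have 112x ≡ 0 (mod 7) for all x, so φ(x) ≡ 5 (mod 7).
But 0 ≢ 5 (mod 7), so 0 ∈ ℤ/119ℤ has no preimage. Hence φ is not surjective.
Since φ is not surjective, we find the least positive k with φ(k) = φ(0): this means 112k ≡ 0 (mod 119), i.e. 119 ∣ 112k. Since gcd(112, 119) = 7, dividing through by 7 this holds exactly when 17 ∣ 16k, and as gcd(16, 17) = 1, exactly when 17 ∣ k.
The smallest positive such k is 17.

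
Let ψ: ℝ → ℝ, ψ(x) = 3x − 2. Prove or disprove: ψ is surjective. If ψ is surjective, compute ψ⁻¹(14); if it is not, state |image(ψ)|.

By definition, ψ is surjective if every y in the codomain equals ψ(x) for some x in the domain.
For any y ∈ ℝ, x = (y + 2)/3 satisfies ψ(x) = y.
So ψ is surjective.
Since ψ is surjective, we compute ψ⁻¹(14) = (14 + 2)/3 = 16/3.

16/3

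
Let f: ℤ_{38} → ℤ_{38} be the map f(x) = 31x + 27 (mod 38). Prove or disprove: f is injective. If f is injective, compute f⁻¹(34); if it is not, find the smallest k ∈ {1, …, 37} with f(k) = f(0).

Suppose f(a) = f(b) in ℤ_{38}. Then 31a + 27 ≡ 31b + 27 (mod 38), hence 31(a − b) ≡ 0 (mod 38).
Since gcd(31, 38) = 1, 31 is invertible modulo 38, so a − b ≡ 0 (mod 38), i.e. a = b.
Hence f is injective.
We now compute 31⁻¹ mod 38 explicitly. Euclid's algorithm: 38 = 1·31 + 7, 31 = 4·7 + 3, 7 = 2·3 + 1; back-substituting gives 1 = 27·31 − 22·38, so 31⁻¹ ≡ 27 (mod 38).
Since f is injective, we compute f⁻¹(34): solve 31x + 27 ≡ 34 (mod 38), i.e. 31x ≡ 7 (mod 38).
Multiplying by 31⁻¹ = 27 gives x ≡ 27·7 = 189 = 4·38 + 37 ≡ 37 (mod 38).
Check: f(37) = 31·37 + 27 = 1174 = 30·38 + 34 ≡ 34 (mod 38).

37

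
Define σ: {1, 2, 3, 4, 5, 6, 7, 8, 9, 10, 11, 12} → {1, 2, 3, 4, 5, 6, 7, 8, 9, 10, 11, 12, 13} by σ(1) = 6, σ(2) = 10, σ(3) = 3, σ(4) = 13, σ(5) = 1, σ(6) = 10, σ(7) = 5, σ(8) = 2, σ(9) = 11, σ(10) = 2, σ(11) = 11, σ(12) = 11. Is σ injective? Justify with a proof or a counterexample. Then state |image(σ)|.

8

σ(2) = 10 = σ(6) with 2 ≠ 6, so σ is not injective.
The image of σ is {1, 2, 3, 5, 6, 10, 11, 13}, which has 8 elements.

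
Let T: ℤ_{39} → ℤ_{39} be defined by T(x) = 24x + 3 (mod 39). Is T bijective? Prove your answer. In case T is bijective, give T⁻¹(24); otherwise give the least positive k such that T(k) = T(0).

13

We have gcd(24, 39) = 3 > 1. Taking u = 0 and v = 13: T(0) = 3 and T(13) = 24·13 + 3 = 315 ≡ 3 (mod 39).
So T(0) = T(13) while 0 ≠ 13, so T is not injective, hence not bijective.
Since T is not bijective, we find the least positive k with T(k) = T(0): this means 24k ≡ 0 (mod 39), i.e. 39 ∣ 24k. Since gcd(24, 39) = 3, dividing through by 3 this holds exactly when 13 ∣ 8k, and as gcd(8, 13) = 1, exactly when 13 ∣ k.
The smallest positive such k is 13.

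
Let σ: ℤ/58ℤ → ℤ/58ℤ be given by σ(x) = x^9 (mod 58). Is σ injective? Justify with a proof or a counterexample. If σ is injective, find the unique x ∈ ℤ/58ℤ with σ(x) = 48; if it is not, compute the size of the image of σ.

Computing x^9 mod 58 for each x (by repeated squaring, reducing mod 58 at every step), the values σ(0), σ(1), …, σ(57) are: 0, 1, 48, 21, 42, 33, 22, 49, 44, 35, 18, 31, 12, 5, 32, 55, 24, 17, 56, 11, 52, 43, 38, 7, 54, 45, 8, 39, 28, 29, 30, 19, 50, 13, 4, 51, 20, 15, 6, 47, 2, 41, 34, 3, 26, 53, 46, 27, 40, 23, 14, 9, 36, 25, 16, 37, 10, 57.
Every element of ℤ/58ℤ appears exactly once in this list, so σ is a bijection, and in particular injective.
Since σ is injective, we read off the preimage of 48 from the same table: σ(2) = 48, so σ⁻¹(48) = 2.

2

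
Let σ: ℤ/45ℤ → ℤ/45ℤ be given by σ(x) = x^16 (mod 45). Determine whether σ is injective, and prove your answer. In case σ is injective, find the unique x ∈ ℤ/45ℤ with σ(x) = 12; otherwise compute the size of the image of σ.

8

σ(3): Repeated squaring mod 45: 3^1 ≡ 3, 3^2 ≡ 3² = 9, 3^4 ≡ 9² = 81 ≡ 36, 3^8 ≡ 36² = 1296 ≡ 36, 3^16 ≡ 36² = 1296 ≡ 36. So 3^16 ≡ 36 (mod 45).
σ(6): Repeated squaring mod 45: 6^1 ≡ 6, 6^2 ≡ 6² = 36, 6^4 ≡ 36² = 1296 ≡ 36, 6^8 ≡ 36² = 1296 ≡ 36, 6^16 ≡ 36² = 1296 ≡ 36. So 6^16 ≡ 36 (mod 45).
So σ(3) = σ(6) = 36 while 3 ≠ 6, therefore σ is not injective.
Since σ is not injective, we determine |image(σ)|. Computing x^16 mod 45 for each x (by repeated squaring, reducing mod 45 at every step), the values σ(0), σ(1), …, σ(44) are: 0, 1, 16, 36, 31, 40, 36, 16, 1, 36, 10, 16, 36, 31, 31, 0, 16, 1, 36, 1, 25, 36, 31, 31, 36, 25, 1, 36, 1, 16, 0, 31, 31, 36, 16, 10, 36, 1, 16, 36, 40, 31, 36, 16, 1.
The distinct values are {0, 1, 10, 16, 25, 31, 36, 40}; there are 8 of them.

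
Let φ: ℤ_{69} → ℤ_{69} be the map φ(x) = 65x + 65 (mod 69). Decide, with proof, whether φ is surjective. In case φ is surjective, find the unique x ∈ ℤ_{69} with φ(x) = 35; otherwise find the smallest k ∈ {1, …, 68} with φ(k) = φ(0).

42

Since gcd(65, 69) = 1, 65 is invertible modulo 69. Euclid's algorithm: 69 = 1·65 + 4, 65 = 16·4 + 1; back-substituting gives 1 = 17·65 − 16·69, so 65⁻¹ ≡ 17 (mod 69).
Then y ↦ 17(y − 65) is a two-sided inverse to φ, so every y ∈ ℤ_{69} has a preimage.
Thus φ is surjective.
Since φ is surjective, we find φ⁻¹(35): we need 65x ≡ 35 − 65 ≡ 39 (mod 69). Using 65⁻¹ = 17: x ≡ 17·39 = 663 = 9·69 + 42, so x = 42.
Check: φ(42) = 65·42 + 65 = 2795 = 40·69 + 35 ≡ 35 (mod 69).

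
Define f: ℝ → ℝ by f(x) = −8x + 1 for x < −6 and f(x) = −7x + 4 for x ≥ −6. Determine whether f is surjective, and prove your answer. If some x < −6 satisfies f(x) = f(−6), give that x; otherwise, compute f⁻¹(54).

-53/8

Both pieces are strictly decreasing (slopes −8 and −7), so each is injective on its own interval.
The left piece maps (−∞, −6) onto (49, ∞); the right piece maps [−6, ∞) onto (−∞, 46].
The union (49, ∞) ∪ (−∞, 46] omits the interval between 49 and 46; in particular 49 has no preimage. So f is not surjective.
Because the two images are disjoint, no x < −6 has f(x) = f(−6), so we compute f⁻¹(54): 54 lies in (49, ∞), so solve −8x + 1 = 54: x = (54 − 1)/(−8) = −53/8.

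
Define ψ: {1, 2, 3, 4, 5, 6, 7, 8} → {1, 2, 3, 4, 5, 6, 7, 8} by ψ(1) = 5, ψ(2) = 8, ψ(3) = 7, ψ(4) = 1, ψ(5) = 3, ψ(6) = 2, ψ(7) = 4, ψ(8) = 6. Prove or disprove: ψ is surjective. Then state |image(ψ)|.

Every element of the codomain has a preimage: 1 = ψ(4), 2 = ψ(6), 3 = ψ(5), 4 = ψ(7), 5 = ψ(1), 6 = ψ(8), 7 = ψ(3), 8 = ψ(2).
Therefore ψ is surjective.
The image of ψ is {1, 2, 3, 4, 5, 6, 7, 8}, which has 8 elements.

8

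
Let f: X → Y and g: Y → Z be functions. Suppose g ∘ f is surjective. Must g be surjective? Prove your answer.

surjective

Let c ∈ Z. Since g ∘ f is surjective, some a ∈ X has g(f(a)) = c. Then b = f(a) ∈ Y satisfies g(b) = c. So g is surjective.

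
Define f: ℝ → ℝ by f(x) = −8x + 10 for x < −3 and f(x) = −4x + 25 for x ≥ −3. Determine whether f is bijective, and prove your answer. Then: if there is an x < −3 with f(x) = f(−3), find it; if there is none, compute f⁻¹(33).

-27/8

Both pieces are strictly decreasing (slopes −8 and −4), so each is injective on its own interval.
The left piece maps (−∞, −3) onto (34, ∞); the right piece maps [−3, ∞) onto (−∞, 37].
These images overlap. In particular f(−3) = 37 (right piece), and solving −8x + 10 = 37 on the left piece gives x = −27/8 < −3.
So f(−27/8) = f(−3) with −27/8 ≠ −3, and f is not injective, hence not bijective. This x = −27/8 is the requested value below −3.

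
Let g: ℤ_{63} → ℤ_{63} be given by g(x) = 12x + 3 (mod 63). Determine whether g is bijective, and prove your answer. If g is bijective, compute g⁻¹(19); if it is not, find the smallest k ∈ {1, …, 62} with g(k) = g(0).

21

By definition, g is injective when g(x_1) = g(x_2) forces x_1 = x_2.
We have gcd(12, 63) = 3 > 1. Taking x_1 = 0 and x_2 = 21: g(0) = 3 and g(21) = 12·21 + 3 = 255 ≡ 3 (mod 63).
So g(0) = g(21) while 0 ≠ 21, so g is not injective, hence not bijective.
Since g is not bijective, we find the least positive k with g(k) = g(0): this means 12k ≡ 0 (mod 63), i.e. 63 ∣ 12k. Since gcd(12, 63) = 3, dividing through by 3 this holds exactly when 21 ∣ 4k, and as gcd(4, 21) = 1, exactly when 21 ∣ k.
The smallest positive such k is 21.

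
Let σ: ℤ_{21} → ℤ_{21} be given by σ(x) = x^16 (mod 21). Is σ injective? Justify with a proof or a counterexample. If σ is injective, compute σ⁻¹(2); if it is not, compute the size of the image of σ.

σ(2): Repeated squaring mod 21: 2^1 ≡ 2, 2^2 ≡ 2² = 4, 2^4 ≡ 4² = 16, 2^8 ≡ 16² = 256 ≡ 4, 2^16 ≡ 4² = 16. So 2^16 ≡ 16 (mod 21).
σ(5): Repeated squaring mod 21: 5^1 ≡ 5, 5^2 ≡ 5² = 25 ≡ 4, 5^4 ≡ 4² = 16, 5^8 ≡ 16² = 256 ≡ 4, 5^16 ≡ 4² = 16. So 5^16 ≡ 16 (mod 21).
So σ(2) = σ(5) = 16 while 2 ≠ 5, so σ is not injective.
Since σ is not injective, we determine |image(σ)|. Computing x^16 mod 21 for each x (by repeated squaring, reducing mod 21 at every step), the values σ(0), σ(1), …, σ(20) are: 0, 1, 16, 18, 4, 16, 15, 7, 1, 9, 4, 4, 9, 1, 7, 15, 16, 4, 18, 16, 1.
The distinct values are {0, 1, 4, 7, 9, 15, 16, 18}; there are 8 of them.

8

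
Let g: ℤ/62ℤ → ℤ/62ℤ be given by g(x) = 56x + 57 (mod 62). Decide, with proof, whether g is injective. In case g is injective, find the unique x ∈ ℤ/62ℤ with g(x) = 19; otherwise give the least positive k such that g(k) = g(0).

We have gcd(56, 62) = 2 > 1. Taking x_1 = 0 and x_2 = 31: g(0) = 57 and g(31) = 56·31 + 57 = 1793 ≡ 57 (mod 62).
So g(0) = g(31) while 0 ≠ 31, so g is not injective.
Since g is not injective, we find the least positive k with g(k) = g(0): this means 56k ≡ 0 (mod 62), i.e. 62 ∣ 56k. Since gcd(56, 62) = 2, dividing through by 2 this holds exactly when 31 ∣ 28k, and as gcd(28, 31) = 1, exactly when 31 ∣ k.
The smallest positive such k is 31.

31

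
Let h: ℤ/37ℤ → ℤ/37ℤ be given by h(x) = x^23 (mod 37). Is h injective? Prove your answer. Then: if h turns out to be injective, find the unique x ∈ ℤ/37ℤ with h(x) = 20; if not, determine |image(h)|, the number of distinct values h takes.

5

Since 37 is prime, the nonzero elements of ℤ/37ℤ form a cyclic group of order 36.
As gcd(23, 36) = 1, raising to the 23rd power is a bijection on this group: if a^23 ≡ b^23 then (ab^{−1})^23 = 1, and the only element of order dividing gcd(23, 36) = 1 is 1, so a = b.
With h(0) = 0 this makes h injective on all of ℤ/37ℤ, hence bijective (finite equal-size domain and codomain). In particular h is injective.
Since h is injective, we find the preimage of 20. The inverse of x ↦ x^23 on (ℤ/37ℤ)^× is x ↦ x^11, because 23·11 = 253 = 7·36 + 1 ≡ 1 (mod 36) and x^{36} = 1 for x ≠ 0 (Fermat). So h⁻¹(20) = 20^11 mod 37.
Repeated squaring mod 37: 20^1 ≡ 20, 20^2 ≡ 20² = 400 ≡ 30, 20^4 ≡ 30² = 900 ≡ 12, 20^8 ≡ 12² = 144 ≡ 33. Since 11 = 8 + 2 + 1, 20^11 ≡ 33·30·20: 33·30 = 990 ≡ 28, then 28·20 = 560 ≡ 5. So 20^11 ≡ 5 (mod 37).
Hence h⁻¹(20) = 5.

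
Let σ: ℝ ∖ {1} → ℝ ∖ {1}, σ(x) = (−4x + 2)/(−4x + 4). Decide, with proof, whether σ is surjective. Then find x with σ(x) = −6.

13/14

For any y ≠ 1, solving y(−4x + 4) = −4x + 2 for x gives a well-defined x ≠ 1. So σ is surjective.
Solving σ(x) = −6: cross-multiplying gives −4x + 2 = −6(−4x + 4), which rearranges to −28x = −26, so x = 13/14.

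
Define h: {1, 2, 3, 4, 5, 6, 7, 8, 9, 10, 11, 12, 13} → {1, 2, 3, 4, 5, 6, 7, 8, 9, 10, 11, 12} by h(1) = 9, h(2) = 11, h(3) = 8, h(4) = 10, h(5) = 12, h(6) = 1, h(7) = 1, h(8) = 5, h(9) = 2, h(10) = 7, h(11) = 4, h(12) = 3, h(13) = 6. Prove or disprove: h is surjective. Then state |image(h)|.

Every element of the codomain has a preimage: 1 = h(6), 2 = h(9), 3 = h(12), 4 = h(11), 5 = h(8), 6 = h(13), 7 = h(10), 8 = h(3), 9 = h(1), 10 = h(4), 11 = h(2), 12 = h(5).
So h is surjective.
The image of h is {1, 2, 3, 4, 5, 6, 7, 8, 9, 10, 11, 12}, which has 12 elements.

12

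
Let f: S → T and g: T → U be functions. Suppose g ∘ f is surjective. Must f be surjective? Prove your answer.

No. Take S = {0, 1}, T = {0, 1, 2, 3, 4}, U = {0}, f(a) = 0 for every a ∈ S, and g(b) = 0 for every b ∈ T.
Then g ∘ f is surjective onto {0}, but 4 ∈ T has no preimage under f, so f is not surjective.

not surjective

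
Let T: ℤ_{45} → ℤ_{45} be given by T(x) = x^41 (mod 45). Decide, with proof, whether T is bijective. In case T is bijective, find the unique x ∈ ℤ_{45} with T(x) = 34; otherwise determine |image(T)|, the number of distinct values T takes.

T(0) = 0^41 = 0.
T(15): Repeated squaring mod 45: 15^1 ≡ 15, 15^2 ≡ 15² = 225 ≡ 0, 15^4 ≡ 0² = 0, 15^8 ≡ 0² = 0, 15^16 ≡ 0² = 0, 15^32 ≡ 0² = 0. Since 41 = 32 + 8 + 1, 15^41 ≡ 0·0·15: 0·0 = 0, then 0·15 = 0. So 15^41 ≡ 0 (mod 45).
So T(0) = T(15) = 0 while 0 ≠ 15, thus T is not injective, hence not bijective.
Since T is not bijective, we determine |image(T)|. Computing x^41 mod 45 for each x (by repeated squaring, reducing mod 45 at every step), the values T(0), T(1), …, T(44) are: 0, 1, 32, 18, 34, 20, 36, 22, 8, 9, 10, 41, 27, 43, 29, 0, 31, 17, 18, 19, 5, 36, 7, 38, 9, 40, 26, 27, 28, 14, 0, 16, 2, 18, 4, 35, 36, 37, 23, 9, 25, 11, 27, 13, 44.
The distinct values are {0, 1, 2, 4, 5, 7, 8, 9, 10, 11, 13, 14, 16, 17, 18, 19, 20, 22, 23, 25, 26, 27, 28, 29, 31, 32, 34, 35, 36, 37, 38, 40, 41, 43, 44}; there are 35 of them.

35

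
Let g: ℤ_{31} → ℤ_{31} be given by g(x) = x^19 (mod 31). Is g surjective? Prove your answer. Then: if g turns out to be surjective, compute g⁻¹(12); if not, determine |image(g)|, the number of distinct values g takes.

Since 31 is prime, the nonzero elements of ℤ_{31} form a cyclic group of order 30.
As gcd(19, 30) = 1, raising to the 19th power is a bijection on this group: if s^19 ≡ t^19 then (st^{−1})^19 = 1, and the only element of order dividing gcd(19, 30) = 1 is 1, so s = t.
With g(0) = 0 this makes g injective on all of ℤ_{31}, hence bijective (finite equal-size domain and codomain). In particular g is surjective.
Since g is surjective, we find the preimage of 12. The inverse of x ↦ x^19 on (ℤ_{31})^× is x ↦ x^19, because 19·19 = 361 = 12·30 + 1 ≡ 1 (mod 30) and x^{30} = 1 for x ≠ 0 (Fermat). So g⁻¹(12) = 12^19 mod 31.
Repeated squaring mod 31: 12^1 ≡ 12, 12^2 ≡ 12² = 144 ≡ 20, 12^4 ≡ 20² = 400 ≡ 28, 12^8 ≡ 28² = 784 ≡ 9, 12^16 ≡ 9² = 81 ≡ 19. Since 19 = 16 + 2 + 1, 12^19 ≡ 19·20·12: 19·20 = 380 ≡ 8, then 8·12 = 96 ≡ 3. So 12^19 ≡ 3 (mod 31).
Hence g⁻¹(12) = 3.

3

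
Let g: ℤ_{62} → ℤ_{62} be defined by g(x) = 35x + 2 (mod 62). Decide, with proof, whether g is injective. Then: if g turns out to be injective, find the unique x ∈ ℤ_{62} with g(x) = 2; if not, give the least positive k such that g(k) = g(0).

0

Recall that injectivity means: for all u, v in the domain, g(u) = g(v) implies u = v.
Suppose g(u) = g(v) in ℤ_{62}. Then 35u + 2 ≡ 35v + 2 (mod 62), therefore 35(u − v) ≡ 0 (mod 62).
Since gcd(35, 62) = 1, 35 is invertible modulo 62, so u − v ≡ 0 (mod 62), i.e. u = v.
Hence g is injective.
We now compute 35⁻¹ mod 62 explicitly. Euclid's algorithm: 62 = 1·35 + 27, 35 = 1·27 + 8, 27 = 3·8 + 3, 8 = 2·3 + 2, 3 = 1·2 + 1; back-substituting gives 1 = 39·35 − 22·62, so 35⁻¹ ≡ 39 (mod 62).
Since g is injective, we find g⁻¹(2): we need 35x ≡ 2 − 2 ≡ 0 (mod 62). Using 35⁻¹ = 39: x ≡ 39·0 = 0, so x = 0.
Check: g(0) = 35·0 + 2 = 2 ≡ 2 (mod 62).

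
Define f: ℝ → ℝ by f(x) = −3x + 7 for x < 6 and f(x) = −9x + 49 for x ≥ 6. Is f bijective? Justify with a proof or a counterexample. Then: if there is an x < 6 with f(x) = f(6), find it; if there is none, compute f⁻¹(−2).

Both pieces are strictly decreasing (slopes −3 and −9), so each is injective on its own interval.
The left piece maps (−∞, 6) onto (−11, ∞); the right piece maps [6, ∞) onto (−∞, −5].
These images overlap. In particular f(6) = −5 (right piece), and solving −3x + 7 = −5 on the left piece gives x = 4 < 6.
So f(4) = f(6) with 4 ≠ 6, and f is not injective, hence not bijective. This x = 4 is the requested value below 6.

4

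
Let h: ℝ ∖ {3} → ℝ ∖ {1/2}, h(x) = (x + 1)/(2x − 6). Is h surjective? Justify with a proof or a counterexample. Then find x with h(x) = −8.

For any y ≠ 1/2, solving y(2x − 6) = x + 1 for x gives a well-defined x ≠ 3. So h is surjective.
Solving h(x) = −8: cross-multiplying gives x + 1 = −8(2x − 6), which rearranges to 17x = 47, so x = 47/17.

47/17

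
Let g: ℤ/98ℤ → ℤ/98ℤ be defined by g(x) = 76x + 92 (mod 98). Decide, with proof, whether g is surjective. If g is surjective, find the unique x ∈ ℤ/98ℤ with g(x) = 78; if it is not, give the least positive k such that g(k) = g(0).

49

Recall: surjectivity means every element of the codomain has a preimage under g.
Since gcd(76, 98) = 2, we have 76x ≡ 0 (mod 2) for all x, so g(x) ≡ 0 (mod 2).
But 1 ≢ 0 (mod 2), so 1 ∈ ℤ/98ℤ has no preimage. Hence g is not surjective.
Since g is not surjective, we find the least positive k with g(k) = g(0): this means 76k ≡ 0 (mod 98), i.e. 98 ∣ 76k. Since gcd(76, 98) = 2, dividing through by 2 this holds exactly when 49 ∣ 38k, and as gcd(38, 49) = 1, exactly when 49 ∣ k.
The smallest positive such k is 49.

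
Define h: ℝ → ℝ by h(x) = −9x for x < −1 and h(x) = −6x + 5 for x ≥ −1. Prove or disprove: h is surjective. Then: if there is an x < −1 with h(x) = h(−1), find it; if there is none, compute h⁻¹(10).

-11/9

Both pieces are strictly decreasing (slopes −9 and −6), so each is injective on its own interval.
The left piece maps (−∞, −1) onto (9, ∞); the right piece maps [−1, ∞) onto (−∞, 11].
The union (9, ∞) ∪ (−∞, 11] covers ℝ, so h is surjective.
For the follow-up: the images overlap, so an x < −1 with h(x) = h(−1) exists. h(−1) = 11; solving −9x = 11 for x < −1 gives x = (11 − 0)/(−9) = −11/9.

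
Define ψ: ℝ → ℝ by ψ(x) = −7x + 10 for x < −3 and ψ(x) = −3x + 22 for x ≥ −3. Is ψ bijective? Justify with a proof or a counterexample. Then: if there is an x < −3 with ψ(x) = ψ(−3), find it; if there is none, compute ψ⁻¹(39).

Both pieces are strictly decreasing (slopes −7 and −3), so each is injective on its own interval.
The left piece maps (−∞, −3) onto (31, ∞); the right piece maps [−3, ∞) onto (−∞, 31].
Since 31 = 31, the images partition ℝ: ψ is injective and surjective, hence bijective.
Because the two images are disjoint, no x < −3 has ψ(x) = ψ(−3), so we compute ψ⁻¹(39): 39 lies in (31, ∞), so solve −7x + 10 = 39: x = (39 − 10)/(−7) = −29/7.

-29/7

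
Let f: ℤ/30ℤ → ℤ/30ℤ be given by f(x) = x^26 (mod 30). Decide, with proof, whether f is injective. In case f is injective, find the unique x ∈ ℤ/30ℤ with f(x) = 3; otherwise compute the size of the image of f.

f(2): Repeated squaring mod 30: 2^1 ≡ 2, 2^2 ≡ 2² = 4, 2^4 ≡ 4² = 16, 2^8 ≡ 16² = 256 ≡ 16, 2^16 ≡ 16² = 256 ≡ 16. Since 26 = 16 + 8 + 2, 2^26 ≡ 16·16·4: 16·16 = 256 ≡ 16, then 16·4 = 64 ≡ 4. So 2^26 ≡ 4 (mod 30).
f(8): Repeated squaring mod 30: 8^1 ≡ 8, 8^2 ≡ 8² = 64 ≡ 4, 8^4 ≡ 4² = 16, 8^8 ≡ 16² = 256 ≡ 16, 8^16 ≡ 16² = 256 ≡ 16. Since 26 = 16 + 8 + 2, 8^26 ≡ 16·16·4: 16·16 = 256 ≡ 16, then 16·4 = 64 ≡ 4. So 8^26 ≡ 4 (mod 30).
So f(2) = f(8) = 4 while 2 ≠ 8, hence f is not injective.
Since f is not injective, we determine |image(f)|. Computing x^26 mod 30 for each x (by repeated squaring, reducing mod 30 at every step), the values f(0), f(1), …, f(29) are: 0, 1, 4, 9, 16, 25, 6, 19, 4, 21, 10, 1, 24, 19, 16, 15, 16, 19, 24, 1, 10, 21, 4, 19, 6, 25, 16, 9, 4, 1.
The distinct values are {0, 1, 4, 6, 9, 10, 15, 16, 19, 21, 24, 25}; there are 12 of them.

12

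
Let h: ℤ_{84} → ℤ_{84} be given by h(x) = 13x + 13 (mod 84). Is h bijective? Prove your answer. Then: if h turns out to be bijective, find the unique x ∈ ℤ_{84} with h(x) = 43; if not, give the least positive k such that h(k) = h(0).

54

Suppose h(x_1) = h(x_2) in ℤ_{84}. Then 13x_1 + 13 ≡ 13x_2 + 13 (mod 84), so 13(x_1 − x_2) ≡ 0 (mod 84).
Since gcd(13, 84) = 1, 13 is invertible modulo 84, thus x_1 − x_2 ≡ 0 (mod 84), i.e. x_1 = x_2.
We now compute 13⁻¹ mod 84 explicitly. Euclid's algorithm: 84 = 6·13 + 6, 13 = 2·6 + 1; back-substituting gives 1 = 13·13 − 2·84, so 13⁻¹ ≡ 13 (mod 84).
For any y ∈ ℤ_{84}, x = 13(y − 13) mod 84 satisfies h(x) = 13·13(y − 13) + 13 ≡ y (since 13·13 ≡ 1 mod 84). So every y has a preimage.
Thus h is bijective.
Since h is bijective, we find h⁻¹(43): we need 13x ≡ 43 − 13 ≡ 30 (mod 84). Using 13⁻¹ = 13: x ≡ 13·30 = 390 = 4·84 + 54, so x = 54.
Check: h(54) = 13·54 + 13 = 715 = 8·84 + 43 ≡ 43 (mod 84).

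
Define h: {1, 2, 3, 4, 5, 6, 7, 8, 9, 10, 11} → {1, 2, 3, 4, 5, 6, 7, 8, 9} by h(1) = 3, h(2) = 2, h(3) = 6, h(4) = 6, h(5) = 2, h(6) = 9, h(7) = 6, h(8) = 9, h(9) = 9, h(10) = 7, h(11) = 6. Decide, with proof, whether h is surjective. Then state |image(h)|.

5

No element maps to 1, so h is not surjective.
The image of h is {2, 3, 6, 7, 9}, which has 5 elements.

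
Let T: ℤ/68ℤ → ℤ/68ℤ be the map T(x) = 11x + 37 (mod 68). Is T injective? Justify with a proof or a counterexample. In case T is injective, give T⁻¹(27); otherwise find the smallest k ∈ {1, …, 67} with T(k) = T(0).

If T(s) = T(t), then 11s ≡ 11t (mod 68). Because gcd(11, 68) = 1, we may cancel 11 to get s ≡ t (mod 68).
Therefore T is injective.
We now compute 11⁻¹ mod 68 explicitly. Euclid's algorithm: 68 = 6·11 + 2, 11 = 5·2 + 1; back-substituting gives 1 = 31·11 − 5·68, so 11⁻¹ ≡ 31 (mod 68).
Since T is injective, we find T⁻¹(27): we need 11x ≡ 27 − 37 ≡ 58 (mod 68). Using 11⁻¹ = 31: x ≡ 31·58 = 1798 = 26·68 + 30, so x = 30.
Check: T(30) = 11·30 + 37 = 367 = 5·68 + 27 ≡ 27 (mod 68).

30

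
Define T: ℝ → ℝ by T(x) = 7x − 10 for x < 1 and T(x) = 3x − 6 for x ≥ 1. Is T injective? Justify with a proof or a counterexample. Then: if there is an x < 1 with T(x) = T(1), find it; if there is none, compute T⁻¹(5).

11/3

Both pieces are strictly increasing (slopes 7 and 3), so each is injective on its own interval.
The left piece maps (−∞, 1) onto (−∞, −3); the right piece maps [1, ∞) onto [−3, ∞).
These images are disjoint, so no value is attained by both pieces. Therefore T is injective.
Because the two images are disjoint, no x < 1 has T(x) = T(1), so we compute T⁻¹(5): 5 lies in [−3, ∞), so solve 3x − 6 = 5: x = (5 + 6)/3 = 11/3.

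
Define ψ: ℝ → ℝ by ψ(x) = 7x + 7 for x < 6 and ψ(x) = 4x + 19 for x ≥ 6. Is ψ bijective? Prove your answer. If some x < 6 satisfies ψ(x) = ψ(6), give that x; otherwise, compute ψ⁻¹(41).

Both pieces are strictly increasing (slopes 7 and 4), so each is injective on its own interval.
The left piece maps (−∞, 6) onto (−∞, 49); the right piece maps [6, ∞) onto [43, ∞).
These images overlap. In particular ψ(6) = 43 (right piece), and solving 7x + 7 = 43 on the left piece gives x = 36/7 < 6.
So ψ(36/7) = ψ(6) with 36/7 ≠ 6, and ψ is not injective, hence not bijective. This x = 36/7 is the requested value below 6.

36/7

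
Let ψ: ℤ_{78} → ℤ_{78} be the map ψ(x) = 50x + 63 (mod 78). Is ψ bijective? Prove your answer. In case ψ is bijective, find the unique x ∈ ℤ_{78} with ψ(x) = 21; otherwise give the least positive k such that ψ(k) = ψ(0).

39

We have gcd(50, 78) = 2 > 1. Taking x_1 = 0 and x_2 = 39: ψ(0) = 63 and ψ(39) = 50·39 + 63 = 2013 ≡ 63 (mod 78).
So ψ(0) = ψ(39) while 0 ≠ 39, thus ψ is not injective, hence not bijective.
Since ψ is not bijective, we find the least positive k with ψ(k) = ψ(0): this means 50k ≡ 0 (mod 78), i.e. 78 ∣ 50k. Since gcd(50, 78) = 2, dividing through by 2 this holds exactly when 39 ∣ 25k, and as gcd(25, 39) = 1, exactly when 39 ∣ k.
The smallest positive such k is 39.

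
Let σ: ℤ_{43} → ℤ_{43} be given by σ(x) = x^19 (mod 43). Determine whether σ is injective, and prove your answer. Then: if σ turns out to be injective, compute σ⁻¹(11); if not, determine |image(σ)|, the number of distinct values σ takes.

41

Since 43 is prime, the nonzero elements of ℤ_{43} form a cyclic group of order 42.
As gcd(19, 42) = 1, raising to the 19th power is a bijection on this group: if x_1^19 ≡ x_2^19 then (x_1x_2^{−1})^19 = 1, and the only element of order dividing gcd(19, 42) = 1 is 1, so x_1 = x_2.
With σ(0) = 0 this makes σ injective on all of ℤ_{43}, hence bijective (finite equal-size domain and codomain). In particular σ is injective.
Since σ is injective, we find the preimage of 11. The inverse of x ↦ x^19 on (ℤ_{43})^× is x ↦ x^31, because 19·31 = 589 = 14·42 + 1 ≡ 1 (mod 42) and x^{42} = 1 for x ≠ 0 (Fermat). So σ⁻¹(11) = 11^31 mod 43.
Repeated squaring mod 43: 11^1 ≡ 11, 11^2 ≡ 11² = 121 ≡ 35, 11^4 ≡ 35² = 1225 ≡ 21, 11^8 ≡ 21² = 441 ≡ 11, 11^16 ≡ 11² = 121 ≡ 35. Since 31 = 16 + 8 + 4 + 2 + 1, 11^31 ≡ 35·11·21·35·11: 35·11 = 385 ≡ 41, then 41·21 = 861 ≡ 1, then 1·35 = 35, then 35·11 = 385 ≡ 41. So 11^31 ≡ 41 (mod 43).
Hence σ⁻¹(11) = 41.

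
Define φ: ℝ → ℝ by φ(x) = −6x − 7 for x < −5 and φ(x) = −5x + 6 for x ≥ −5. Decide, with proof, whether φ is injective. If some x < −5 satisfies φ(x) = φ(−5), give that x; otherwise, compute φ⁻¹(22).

Both pieces are strictly decreasing (slopes −6 and −5), so each is injective on its own interval.
The left piece maps (−∞, −5) onto (23, ∞); the right piece maps [−5, ∞) onto (−∞, 31].
These images overlap. In particular φ(−5) = 31 (right piece), and solving −6x − 7 = 31 on the left piece gives x = −19/3 < −5.
So φ(−19/3) = φ(−5) with −19/3 ≠ −5, and φ is not injective. This x = −19/3 is the requested value below −5.

-19/3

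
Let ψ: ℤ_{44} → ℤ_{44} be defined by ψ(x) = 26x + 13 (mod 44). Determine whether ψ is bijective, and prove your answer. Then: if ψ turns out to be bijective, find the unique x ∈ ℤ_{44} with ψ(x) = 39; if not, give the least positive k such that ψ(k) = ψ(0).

22

We have gcd(26, 44) = 2 > 1. Taking s = 0 and t = 22: ψ(0) = 13 and ψ(22) = 26·22 + 13 = 585 ≡ 13 (mod 44).
So ψ(0) = ψ(22) while 0 ≠ 22, thus ψ is not injective, hence not bijective.
Since ψ is not bijective, we find the least positive k with ψ(k) = ψ(0): this means 26k ≡ 0 (mod 44), i.e. 44 ∣ 26k. Since gcd(26, 44) = 2, dividing through by 2 this holds exactly when 22 ∣ 13k, and as gcd(13, 22) = 1, exactly when 22 ∣ k.
The smallest positive such k is 22.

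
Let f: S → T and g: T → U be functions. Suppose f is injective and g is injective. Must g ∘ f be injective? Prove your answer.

injective

Suppose (g ∘ f)(x_1) = (g ∘ f)(x_2), i.e. g(f(x_1)) = g(f(x_2)).
Since g is injective, f(x_1) = f(x_2). Since f is injective, x_1 = x_2. So g ∘ f is injective.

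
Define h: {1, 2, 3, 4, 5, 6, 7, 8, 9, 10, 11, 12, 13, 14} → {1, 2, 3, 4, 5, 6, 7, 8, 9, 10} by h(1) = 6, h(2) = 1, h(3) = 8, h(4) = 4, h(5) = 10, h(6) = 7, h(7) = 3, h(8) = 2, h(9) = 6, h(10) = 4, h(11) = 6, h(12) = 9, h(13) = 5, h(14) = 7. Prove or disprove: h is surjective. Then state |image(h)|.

10

Every element of the codomain has a preimage: 1 = h(2), 2 = h(8), 3 = h(7), 4 = h(4), 5 = h(13), 6 = h(1), 7 = h(6), 8 = h(3), 9 = h(12), 10 = h(5).
Thus h is surjective.
The image of h is {1, 2, 3, 4, 5, 6, 7, 8, 9, 10}, which has 10 elements.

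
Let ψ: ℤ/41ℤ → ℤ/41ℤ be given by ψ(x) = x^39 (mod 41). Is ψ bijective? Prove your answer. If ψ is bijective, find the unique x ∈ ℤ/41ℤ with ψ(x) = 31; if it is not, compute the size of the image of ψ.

4

Since 41 is prime, the nonzero elements of ℤ/41ℤ form a cyclic group of order 40.
As gcd(39, 40) = 1, raising to the 39th power is a bijection on this group: if x_1^39 ≡ x_2^39 then (x_1x_2^{−1})^39 = 1, and the only element of order dividing gcd(39, 40) = 1 is 1, so x_1 = x_2.
With ψ(0) = 0 this makes ψ injective on all of ℤ/41ℤ, hence bijective (finite equal-size domain and codomain). In particular ψ is bijective.
Since ψ is bijective, we find the preimage of 31. The inverse of x ↦ x^39 on (ℤ/41ℤ)^× is x ↦ x^39, because 39·39 = 1521 = 38·40 + 1 ≡ 1 (mod 40) and x^{40} = 1 for x ≠ 0 (Fermat). So ψ⁻¹(31) = 31^39 mod 41.
Repeated squaring mod 41: 31^1 ≡ 31, 31^2 ≡ 31² = 961 ≡ 18, 31^4 ≡ 18² = 324 ≡ 37, 31^8 ≡ 37² = 1369 ≡ 16, 31^16 ≡ 16² = 256 ≡ 10, 31^32 ≡ 10² = 100 ≡ 18. Since 39 = 32 + 4 + 2 + 1, 31^39 ≡ 18·37·18·31: 18·37 = 666 ≡ 10, then 10·18 = 180 ≡ 16, then 16·31 = 496 ≡ 4. So 31^39 ≡ 4 (mod 41).
Hence ψ⁻¹(31) = 4.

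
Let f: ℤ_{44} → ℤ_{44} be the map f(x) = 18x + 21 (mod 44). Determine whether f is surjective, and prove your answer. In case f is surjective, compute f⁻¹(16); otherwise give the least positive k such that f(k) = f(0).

22

Since gcd(18, 44) = 2, we have 18x ≡ 0 (mod 2) for all x, so f(x) ≡ 1 (mod 2).
But 0 ≢ 1 (mod 2), so 0 ∈ ℤ_{44} has no preimage. So f is not surjective.
Since f is not surjective, we find the least positive k with f(k) = f(0): this means 18k ≡ 0 (mod 44), i.e. 44 ∣ 18k. Since gcd(18, 44) = 2, dividing through by 2 this holds exactly when 22 ∣ 9k, and as gcd(9, 22) = 1, exactly when 22 ∣ k.
The smallest positive such k is 22.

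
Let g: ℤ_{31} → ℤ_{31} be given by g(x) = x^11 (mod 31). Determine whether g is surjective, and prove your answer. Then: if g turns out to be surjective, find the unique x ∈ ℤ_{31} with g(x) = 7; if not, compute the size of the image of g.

20

Since 31 is prime, the nonzero elements of ℤ_{31} form a cyclic group of order 30.
As gcd(11, 30) = 1, raising to the 11th power is a bijection on this group: if s^11 ≡ t^11 then (st^{−1})^11 = 1, and the only element of order dividing gcd(11, 30) = 1 is 1, so s = t.
With g(0) = 0 this makes g injective on all of ℤ_{31}, hence bijective (finite equal-size domain and codomain). In particular g is surjective.
Since g is surjective, we find the preimage of 7. The inverse of x ↦ x^11 on (ℤ_{31})^× is x ↦ x^11, because 11·11 = 121 = 4·30 + 1 ≡ 1 (mod 30) and x^{30} = 1 for x ≠ 0 (Fermat). So g⁻¹(7) = 7^11 mod 31.
Repeated squaring mod 31: 7^1 ≡ 7, 7^2 ≡ 7² = 49 ≡ 18, 7^4 ≡ 18² = 324 ≡ 14, 7^8 ≡ 14² = 196 ≡ 10. Since 11 = 8 + 2 + 1, 7^11 ≡ 10·18·7: 10·18 = 180 ≡ 25, then 25·7 = 175 ≡ 20. So 7^11 ≡ 20 (mod 31).
Hence g⁻¹(7) = 20.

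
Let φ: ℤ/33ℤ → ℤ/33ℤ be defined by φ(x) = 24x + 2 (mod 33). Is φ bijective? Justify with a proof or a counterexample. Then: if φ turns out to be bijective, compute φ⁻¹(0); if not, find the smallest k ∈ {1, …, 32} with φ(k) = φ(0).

11

We have gcd(24, 33) = 3 > 1. Taking u = 0 and v = 11: φ(0) = 2 and φ(11) = 24·11 + 2 = 266 ≡ 2 (mod 33).
So φ(0) = φ(11) while 0 ≠ 11, therefore φ is not injective, hence not bijective.
Since φ is not bijective, we find the least positive k with φ(k) = φ(0): this means 24k ≡ 0 (mod 33), i.e. 33 ∣ 24k. Since gcd(24, 33) = 3, dividing through by 3 this holds exactly when 11 ∣ 8k, and as gcd(8, 11) = 1, exactly when 11 ∣ k.
The smallest positive such k is 11.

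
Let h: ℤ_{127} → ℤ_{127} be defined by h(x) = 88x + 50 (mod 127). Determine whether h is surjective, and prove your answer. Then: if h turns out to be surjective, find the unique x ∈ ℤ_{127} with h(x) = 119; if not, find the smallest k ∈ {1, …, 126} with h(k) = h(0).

Recall: h is surjective if every y in the codomain equals h(x) for some x in the domain.
Since gcd(88, 127) = 1, 88 is invertible modulo 127. Euclid's algorithm: 127 = 1·88 + 39, 88 = 2·39 + 10, 39 = 3·10 + 9, 10 = 1·9 + 1; back-substituting gives 1 = 13·88 − 9·127, so 88⁻¹ ≡ 13 (mod 127).
Then y ↦ 13(y − 50) is a two-sided inverse to h, so every y ∈ ℤ_{127} has a preimage.
So h is surjective.
Since h is surjective, we compute h⁻¹(119): solve 88x + 50 ≡ 119 (mod 127), i.e. 88x ≡ 69 (mod 127).
Multiplying by 88⁻¹ = 13 gives x ≡ 13·69 = 897 = 7·127 + 8 ≡ 8 (mod 127).
Check: h(8) = 88·8 + 50 = 754 = 5·127 + 119 ≡ 119 (mod 127).

8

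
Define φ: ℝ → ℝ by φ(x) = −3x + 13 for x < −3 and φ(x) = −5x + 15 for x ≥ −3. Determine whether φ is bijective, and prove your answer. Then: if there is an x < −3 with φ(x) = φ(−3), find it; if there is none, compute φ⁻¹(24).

-17/3

Both pieces are strictly decreasing (slopes −3 and −5), so each is injective on its own interval.
The left piece maps (−∞, −3) onto (22, ∞); the right piece maps [−3, ∞) onto (−∞, 30].
These images overlap. In particular φ(−3) = 30 (right piece), and solving −3x + 13 = 30 on the left piece gives x = −17/3 < −3.
So φ(−17/3) = φ(−3) with −17/3 ≠ −3, and φ is not injective, hence not bijective. This x = −17/3 is the requested value below −3.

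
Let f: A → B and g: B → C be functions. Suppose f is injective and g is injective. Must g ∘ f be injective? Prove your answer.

injective

Suppose (g ∘ f)(s) = (g ∘ f)(t), i.e. g(f(s)) = g(f(t)).
Since g is injective, f(s) = f(t). Since f is injective, s = t. Therefore g ∘ f is injective.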